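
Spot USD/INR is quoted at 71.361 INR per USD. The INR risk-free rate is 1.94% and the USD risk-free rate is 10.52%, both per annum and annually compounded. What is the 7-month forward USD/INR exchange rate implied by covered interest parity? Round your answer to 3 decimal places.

By covered interest parity, F = S · (1+r_INR)^T / (1+r_USD)^T
= 71.361 × 1.011271 / 1.060085 = 71.361 × 0.953953
F = 68.075 INR per USD

68.075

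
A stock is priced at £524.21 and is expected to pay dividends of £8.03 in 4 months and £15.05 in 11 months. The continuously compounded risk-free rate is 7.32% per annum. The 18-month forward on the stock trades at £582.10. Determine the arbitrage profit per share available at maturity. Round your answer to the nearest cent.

PV(dividends) I = 8.03·e^(−0.0732·4/12) + 15.05·e^(−0.0732·11/12) = 21.9097
Fair forward F* = (S − I)·e^(rT) = (524.21 − 21.9097)·e^0.109800 = 502.3003 × 1.116055 = 560.5948
Market £582.10 > fair 560.5948: forward overpriced → cash-and-carry (borrow at r, buy the stock and collect the dividends, short the forward).
Profit at T = |F_mkt − F*| = |582.10 − 560.5948| = £21.51 per share

£21.51 per share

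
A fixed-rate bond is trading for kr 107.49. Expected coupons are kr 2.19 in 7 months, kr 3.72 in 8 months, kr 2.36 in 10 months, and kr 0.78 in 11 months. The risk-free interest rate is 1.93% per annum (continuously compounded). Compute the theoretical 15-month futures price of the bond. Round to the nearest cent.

PV(coupons) I = 2.19·e^(−0.0193·7/12) + 3.72·e^(−0.0193·8/12) + 2.36·e^(−0.0193·10/12) + 0.78·e^(−0.0193·11/12)
I = 2.1655 + 3.6724 + 2.3223 + 0.7663 = 8.9265
F = (S − I)·e^(rT) = (107.49 − 8.9265) · e^(0.0193·15/12)
= 98.5635 · e^0.024125 = 98.5635 × 1.024418 = kr 100.97

kr 100.97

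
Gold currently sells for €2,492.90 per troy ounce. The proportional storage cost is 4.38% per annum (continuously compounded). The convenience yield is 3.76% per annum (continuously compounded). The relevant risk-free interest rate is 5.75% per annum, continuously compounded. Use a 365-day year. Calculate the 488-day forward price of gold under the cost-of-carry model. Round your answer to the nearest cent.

Net carry = r + u − y = 0.0575 + 0.0438 − 0.0376 = 0.0637
F = S·e^((r+u−y)T) = 2492.90 · e^(0.0637 × 488/365) = 2492.90 · e^0.08516603
= 2492.90 × 1.08889784 = €2,714.51 per troy ounce

€2,714.51 per troy ounce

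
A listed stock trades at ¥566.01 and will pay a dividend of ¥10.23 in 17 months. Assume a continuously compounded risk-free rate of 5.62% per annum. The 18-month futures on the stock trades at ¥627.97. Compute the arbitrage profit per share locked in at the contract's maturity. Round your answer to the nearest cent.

PV(dividends) I = 10.23·e^(−0.0562·17/12) = 9.4471
Fair futures F* = (S − I)·e^(rT) = (566.01 − 9.4471)·e^0.084300 = 556.5629 × 1.087955 = 605.5154
Market ¥627.97 > fair 605.5154: forward overpriced → cash-and-carry (borrow at r, buy the stock and collect the dividends, short the forward).
Profit at T = |F_mkt − F*| = |627.97 − 605.5154| = ¥22.45 per share

¥22.45 per share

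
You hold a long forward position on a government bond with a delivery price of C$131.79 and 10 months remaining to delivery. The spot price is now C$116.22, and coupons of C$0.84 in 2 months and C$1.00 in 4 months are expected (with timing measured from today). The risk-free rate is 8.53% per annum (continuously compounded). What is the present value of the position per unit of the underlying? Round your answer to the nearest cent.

-C$8.33

PV(remaining coupons) I = 0.84·e^(−0.0853·2/12) + 1.00·e^(−0.0853·4/12) = 1.8001
Current forward F = (S − I)·e^(rT) = (116.22 − 1.8001)·e^(0.0853·10/12) = 114.4199 × 1.073671 = 122.8493
Value (long) = (F − K)·e^(−rT) = (122.8493 − 131.79) × 0.931384 = -8.3272
Value = -C$8.33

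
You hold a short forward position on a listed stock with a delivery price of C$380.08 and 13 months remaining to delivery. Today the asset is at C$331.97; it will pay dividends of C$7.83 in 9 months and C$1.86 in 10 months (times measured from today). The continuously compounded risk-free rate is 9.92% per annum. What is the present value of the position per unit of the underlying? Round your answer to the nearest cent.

PV(remaining dividends) I = 7.83·e^(−0.0992·9/12) + 1.86·e^(−0.0992·10/12) = 8.9810
Current forward F = (S − I)·e^(rT) = (331.97 − 8.9810)·e^(0.0992·13/12) = 322.9890 × 1.113454 = 359.6334
Value (long) = (F − K)·e^(−rT) = (359.6334 − 380.08) × 0.898106 = -18.3632
Short position value = −(long value) = C$18.36

C$18.36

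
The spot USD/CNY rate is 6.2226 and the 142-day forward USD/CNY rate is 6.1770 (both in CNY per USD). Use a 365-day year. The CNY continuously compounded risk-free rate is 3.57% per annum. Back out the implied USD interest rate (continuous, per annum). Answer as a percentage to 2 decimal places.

5.46%

F = S·e^((r_CNY − r_USD)T) ⇒ r_USD = r_CNY − ln(F/S)/T
ln(6.1770/6.2226) = -0.007355; /(142/365) = -0.018905
r_USD = 0.0357 + 0.018905 = 0.054605
r_USD = 5.46%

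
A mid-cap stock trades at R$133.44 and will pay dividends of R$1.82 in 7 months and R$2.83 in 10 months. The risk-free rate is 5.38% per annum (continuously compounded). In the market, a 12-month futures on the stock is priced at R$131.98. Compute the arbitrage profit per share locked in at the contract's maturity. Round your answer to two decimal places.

R$4.12 per share

PV(dividends) I = 1.82·e^(−0.0538·7/12) + 2.83·e^(−0.0538·10/12) = 4.4697
Fair futures F* = (S − I)·e^(rT) = (133.44 − 4.4697)·e^0.053800 = 128.9703 × 1.055274 = 136.0990
Market R$131.98 < fair 136.0990: forward underpriced → reverse cash-and-carry (short the stock, invest proceeds at r, pay the dividends, go long the forward).
Profit at T = |F_mkt − F*| = |131.98 − 136.0990| = R$4.12 per share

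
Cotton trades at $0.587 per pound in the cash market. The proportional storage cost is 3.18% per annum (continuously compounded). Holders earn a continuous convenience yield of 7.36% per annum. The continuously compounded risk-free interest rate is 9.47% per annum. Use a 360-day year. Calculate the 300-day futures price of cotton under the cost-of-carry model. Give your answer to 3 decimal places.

$0.613 per pound

Net carry = r + u − y = 0.0947 + 0.0318 − 0.0736 = 0.0529
F = S·e^((r+u−y)T) = 0.587 · e^(0.0529 × 300/360) = 0.587 · e^0.044083
= 0.587 × 1.045069 = $0.613 per pound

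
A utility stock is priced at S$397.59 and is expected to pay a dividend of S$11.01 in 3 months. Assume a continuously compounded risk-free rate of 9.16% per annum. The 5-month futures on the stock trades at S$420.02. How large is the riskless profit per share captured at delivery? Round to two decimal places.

S$18.14 per share

PV(dividends) I = 11.01·e^(−0.0916·3/12) = 10.7607
Fair futures F* = (S − I)·e^(rT) = (397.59 − 10.7607)·e^0.038167 = 386.8293 × 1.038905 = 401.8789
Market S$420.02 > fair 401.8789: forward overpriced → cash-and-carry (borrow at r, buy the stock and collect the dividends, short the forward).
Profit at T = |F_mkt − F*| = |420.02 − 401.8789| = S$18.14 per share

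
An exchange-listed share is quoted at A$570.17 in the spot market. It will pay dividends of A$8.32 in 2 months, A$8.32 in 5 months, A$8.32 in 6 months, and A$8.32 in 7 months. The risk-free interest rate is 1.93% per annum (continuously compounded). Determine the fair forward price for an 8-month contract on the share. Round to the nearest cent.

A$544.11

PV(dividends) I = 8.32·e^(−0.0193·2/12) + 8.32·e^(−0.0193·5/12) + 8.32·e^(−0.0193·6/12) + 8.32·e^(−0.0193·7/12)
I = 8.2933 + 8.2534 + 8.2401 + 8.2269 = 33.0137
F = (S − I)·e^(rT) = (570.17 − 33.0137) · e^(0.0193·8/12)
= 537.1563 · e^0.012867 = 537.1563 × 1.012950 = A$544.11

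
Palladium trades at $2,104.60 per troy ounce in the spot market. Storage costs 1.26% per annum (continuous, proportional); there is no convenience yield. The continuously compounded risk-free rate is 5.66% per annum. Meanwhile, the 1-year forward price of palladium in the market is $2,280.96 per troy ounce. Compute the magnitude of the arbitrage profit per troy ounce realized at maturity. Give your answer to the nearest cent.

Fair forward: F* = S·e^(carry·T), with carry = (r + u) = 0.0566 + 0.0126 = 0.0692
F* = 2104.60 · e^(0.0692 × 1) = 2104.60 · e^0.06920000 = 2104.60 × 1.07165052 = $2255.3957
Market $2280.96 > fair $2255.3957: forward overpriced → cash-and-carry (buy spot, short the forward).
At maturity, profit = |F_mkt − F*| = |2280.96 − 2255.3957| = $25.56 per troy ounce

$25.56 per troy ounce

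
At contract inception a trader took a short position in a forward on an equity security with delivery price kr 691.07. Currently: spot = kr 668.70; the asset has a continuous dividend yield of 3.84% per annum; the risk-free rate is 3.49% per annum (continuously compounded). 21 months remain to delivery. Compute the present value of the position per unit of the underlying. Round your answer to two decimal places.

kr 24.89

Current fair forward for the remaining 21 months: F = S·e^((r − q)·T), (r − q) = 0.0349 − 0.0384 = -0.0035
F = 668.70 · e^(-0.0035 × 21/12) = 668.70 × 0.993894 = 664.6169
Value of long forward = (F − K)·e^(−rT) = (664.6169 − 691.07) · e^(−0.0349·21/12)
= -26.4531 × 0.940753 = -24.89
Short position value = −(long value) = kr 24.89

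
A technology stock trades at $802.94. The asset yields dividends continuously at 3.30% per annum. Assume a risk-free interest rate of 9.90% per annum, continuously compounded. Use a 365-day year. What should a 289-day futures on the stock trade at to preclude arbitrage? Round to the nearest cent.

F = S·e^((r − q)T) = 802.94 · e^((0.0990 − 0.0330) × 289/365)
= 802.94 · e^0.052258 = 802.94 × 1.053648
F = $846.02

$846.02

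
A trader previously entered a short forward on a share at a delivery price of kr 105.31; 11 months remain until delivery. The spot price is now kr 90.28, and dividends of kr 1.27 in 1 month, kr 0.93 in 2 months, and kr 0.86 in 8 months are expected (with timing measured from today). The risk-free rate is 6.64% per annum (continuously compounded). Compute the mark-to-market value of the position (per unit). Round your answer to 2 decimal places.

kr 11.82

PV(remaining dividends) I = 1.27·e^(−0.0664·1/12) + 0.93·e^(−0.0664·2/12) + 0.86·e^(−0.0664·8/12) = 3.0055
Current forward F = (S − I)·e^(rT) = (90.28 − 3.0055)·e^(0.0664·11/12) = 87.2745 × 1.062757 = 92.7516
Value (long) = (F − K)·e^(−rT) = (92.7516 − 105.31) × 0.940949 = -11.8168
Short position value = −(long value) = kr 11.82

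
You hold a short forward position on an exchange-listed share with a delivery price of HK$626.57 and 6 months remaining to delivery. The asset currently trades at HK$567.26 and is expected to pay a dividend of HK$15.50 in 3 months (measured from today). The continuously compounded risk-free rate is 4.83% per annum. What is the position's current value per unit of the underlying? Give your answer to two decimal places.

HK$59.67

PV(remaining dividends) I = 15.50·e^(−0.0483·3/12) = 15.3140
Current forward F = (S − I)·e^(rT) = (567.26 − 15.3140)·e^(0.0483·6/12) = 551.9460 × 1.024444 = 565.4378
Value (long) = (F − K)·e^(−rT) = (565.4378 − 626.57) × 0.976139 = -59.6735
Short position value = −(long value) = HK$59.67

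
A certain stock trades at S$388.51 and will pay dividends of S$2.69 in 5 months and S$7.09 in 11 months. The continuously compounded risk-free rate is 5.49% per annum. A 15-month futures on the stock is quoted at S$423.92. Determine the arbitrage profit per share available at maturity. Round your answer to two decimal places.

S$17.85 per share

PV(dividends) I = 2.69·e^(−0.0549·5/12) + 7.09·e^(−0.0549·11/12) = 9.3712
Fair futures F* = (S − I)·e^(rT) = (388.51 − 9.3712)·e^0.068625 = 379.1388 × 1.071034 = 406.0705
Market S$423.92 > fair 406.0705: forward overpriced → cash-and-carry (borrow at r, buy the stock and collect the dividends, short the forward).
Profit at T = |F_mkt − F*| = |423.92 − 406.0705| = S$17.85 per share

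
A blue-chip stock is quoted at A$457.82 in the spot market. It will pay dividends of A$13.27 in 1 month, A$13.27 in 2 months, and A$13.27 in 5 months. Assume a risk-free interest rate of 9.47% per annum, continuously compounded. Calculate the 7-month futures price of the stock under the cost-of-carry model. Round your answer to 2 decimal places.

PV(dividends) I = 13.27·e^(−0.0947·1/12) + 13.27·e^(−0.0947·2/12) + 13.27·e^(−0.0947·5/12)
I = 13.1657 + 13.0622 + 12.7566 = 38.9845
F = (S − I)·e^(rT) = (457.82 − 38.9845) · e^(0.0947·7/12)
= 418.8355 · e^0.055242 = 418.8355 × 1.056796 = A$442.62

A$442.62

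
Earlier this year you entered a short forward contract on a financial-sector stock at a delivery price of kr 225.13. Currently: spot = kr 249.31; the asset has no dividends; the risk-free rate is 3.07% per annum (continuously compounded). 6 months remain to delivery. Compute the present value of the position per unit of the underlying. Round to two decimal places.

-kr 27.61

Current fair forward for the remaining 6 months: F = S·e^(r·T), r = 0.0307
F = 249.31 · e^(0.0307 × 6/12) = 249.31 × 1.015468 = 253.1663
Value of long forward = (F − K)·e^(−rT) = (253.1663 − 225.13) · e^(−0.0307·6/12)
= 28.0363 × 0.984767 = 27.61
Short position value = −(long value) = -kr 27.61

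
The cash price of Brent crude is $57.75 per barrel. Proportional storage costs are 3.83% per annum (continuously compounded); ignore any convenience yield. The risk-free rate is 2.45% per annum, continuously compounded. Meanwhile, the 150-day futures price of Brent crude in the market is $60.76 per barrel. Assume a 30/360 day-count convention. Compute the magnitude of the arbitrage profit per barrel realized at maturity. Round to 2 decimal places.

Fair futures: F* = S·e^(carry·T), with carry = (r + u) = 0.0245 + 0.0383 = 0.0628
F* = 57.75 · e^(0.0628 × 150/360) = 57.75 · e^0.026167 = 57.75 × 1.026512 = $59.2811
Market $60.76 > fair $59.2811: forward overpriced → cash-and-carry (buy spot, short the forward).
At maturity, profit = |F_mkt − F*| = |60.76 − 59.2811| = $1.48 per barrel

$1.48 per barrel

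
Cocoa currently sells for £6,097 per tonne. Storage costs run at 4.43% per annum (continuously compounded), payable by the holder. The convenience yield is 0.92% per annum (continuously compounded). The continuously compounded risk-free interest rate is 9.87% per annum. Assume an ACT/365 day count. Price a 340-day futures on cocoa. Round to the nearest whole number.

£6,906 per tonne

Net carry = r + u − y = 0.0987 + 0.0443 − 0.0092 = 0.1338
F = S·e^((r+u−y)T) = 6097 · e^(0.1338 × 340/365) = 6097 · e^0.124636
= 6097 × 1.132736 = £6,906 per tonne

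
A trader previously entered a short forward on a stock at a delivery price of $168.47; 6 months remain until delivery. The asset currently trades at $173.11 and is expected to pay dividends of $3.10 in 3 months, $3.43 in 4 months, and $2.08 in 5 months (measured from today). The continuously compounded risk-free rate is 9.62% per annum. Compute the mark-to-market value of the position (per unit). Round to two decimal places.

PV(remaining dividends) I = 3.10·e^(−0.0962·3/12) + 3.43·e^(−0.0962·4/12) + 2.08·e^(−0.0962·5/12) = 8.3464
Current forward F = (S − I)·e^(rT) = (173.11 − 8.3464)·e^(0.0962·6/12) = 164.7636 × 1.049276 = 172.8825
Value (long) = (F − K)·e^(−rT) = (172.8825 − 168.47) × 0.953038 = 4.2053
Short position value = −(long value) = -$4.21

-$4.21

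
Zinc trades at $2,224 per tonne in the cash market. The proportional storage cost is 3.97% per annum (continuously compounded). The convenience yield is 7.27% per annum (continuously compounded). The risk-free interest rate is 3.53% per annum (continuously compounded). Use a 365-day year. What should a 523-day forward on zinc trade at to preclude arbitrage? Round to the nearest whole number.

$2,231 per tonne

Net carry = r + u − y = 0.0353 + 0.0397 − 0.0727 = 0.0023
F = S·e^((r+u−y)T) = 2224 · e^(0.0023 × 523/365) = 2224 · e^0.003296
= 2224 × 1.003301 = $2,231 per tonne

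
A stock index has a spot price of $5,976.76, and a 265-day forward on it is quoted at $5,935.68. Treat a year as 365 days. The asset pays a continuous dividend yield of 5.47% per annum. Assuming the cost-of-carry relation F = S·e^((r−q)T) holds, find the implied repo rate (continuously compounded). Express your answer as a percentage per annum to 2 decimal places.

From F = S·e^((r−q)T): (r − q) = ln(F/S)/T
ln(5935.68/5976.76) = ln(0.993127) = -0.006897
(r − q) = -0.006897 / (265/365) = -0.009500
r = ln(F/S)/T + q = -0.009500 + 0.0547 = 0.045200
r = 4.52%

4.52%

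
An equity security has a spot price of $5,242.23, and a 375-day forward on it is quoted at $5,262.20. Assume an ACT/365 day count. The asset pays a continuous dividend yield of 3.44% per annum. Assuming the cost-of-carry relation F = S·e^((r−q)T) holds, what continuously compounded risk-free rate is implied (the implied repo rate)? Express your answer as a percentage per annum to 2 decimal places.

From F = S·e^((r−q)T): (r − q) = ln(F/S)/T
ln(5262.20/5242.23) = ln(1.003809) = 0.003802
(r − q) = 0.003802 / (375/365) = 0.003701
r = ln(F/S)/T + q = 0.003701 + 0.0344 = 0.038101
r = 3.81%

3.81%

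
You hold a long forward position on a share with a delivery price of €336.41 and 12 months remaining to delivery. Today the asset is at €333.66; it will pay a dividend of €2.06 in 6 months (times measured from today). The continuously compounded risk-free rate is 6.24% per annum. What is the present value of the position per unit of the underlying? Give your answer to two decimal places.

PV(remaining dividends) I = 2.06·e^(−0.0624·6/12) = 1.9967
Current forward F = (S − I)·e^(rT) = (333.66 − 1.9967)·e^(0.0624·12/12) = 331.6633 × 1.064388 = 353.0184
Value (long) = (F − K)·e^(−rT) = (353.0184 − 336.41) × 0.939507 = 15.6037
Value = €15.60

€15.60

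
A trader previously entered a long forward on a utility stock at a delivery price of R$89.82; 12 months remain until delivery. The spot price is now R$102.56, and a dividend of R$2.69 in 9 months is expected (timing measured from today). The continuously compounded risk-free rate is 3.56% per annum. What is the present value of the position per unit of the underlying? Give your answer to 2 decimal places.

R$13.26

PV(remaining dividends) I = 2.69·e^(−0.0356·9/12) = 2.6191
Current forward F = (S − I)·e^(rT) = (102.56 − 2.6191)·e^(0.0356·12/12) = 99.9409 × 1.036241 = 103.5629
Value (long) = (F − K)·e^(−rT) = (103.5629 − 89.82) × 0.965026 = 13.2623
Value = R$13.26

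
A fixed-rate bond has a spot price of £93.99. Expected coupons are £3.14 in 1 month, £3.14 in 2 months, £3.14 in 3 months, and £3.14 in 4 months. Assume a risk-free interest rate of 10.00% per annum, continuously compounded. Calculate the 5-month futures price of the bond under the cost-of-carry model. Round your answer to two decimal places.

PV(coupons) I = 3.14·e^(−0.1000·1/12) + 3.14·e^(−0.1000·2/12) + 3.14·e^(−0.1000·3/12) + 3.14·e^(−0.1000·4/12)
I = 3.1139 + 3.0881 + 3.0625 + 3.0371 = 12.3016
F = (S − I)·e^(rT) = (93.99 − 12.3016) · e^(0.1000·5/12)
= 81.6884 · e^0.041667 = 81.6884 × 1.042547 = £85.16

£85.16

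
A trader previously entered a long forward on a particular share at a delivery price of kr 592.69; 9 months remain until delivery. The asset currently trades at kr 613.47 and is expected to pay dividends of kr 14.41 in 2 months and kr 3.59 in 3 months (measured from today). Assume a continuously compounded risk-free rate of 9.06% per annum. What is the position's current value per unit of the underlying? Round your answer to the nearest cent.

kr 42.01

PV(remaining dividends) I = 14.41·e^(−0.0906·2/12) + 3.59·e^(−0.0906·3/12) = 17.7036
Current forward F = (S − I)·e^(rT) = (613.47 − 17.7036)·e^(0.0906·9/12) = 595.7664 × 1.070312 = 637.6559
Value (long) = (F − K)·e^(−rT) = (637.6559 − 592.69) × 0.934307 = 42.0120
Value = kr 42.01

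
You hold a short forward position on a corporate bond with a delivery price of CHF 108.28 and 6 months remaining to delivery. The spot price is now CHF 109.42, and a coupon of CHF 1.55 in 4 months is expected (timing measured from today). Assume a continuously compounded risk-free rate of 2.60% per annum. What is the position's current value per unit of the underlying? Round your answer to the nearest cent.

PV(remaining coupons) I = 1.55·e^(−0.0260·4/12) = 1.5366
Current forward F = (S − I)·e^(rT) = (109.42 − 1.5366)·e^(0.0260·6/12) = 107.8834 × 1.013085 = 109.2951
Value (long) = (F − K)·e^(−rT) = (109.2951 − 108.28) × 0.987084 = 1.0020
Short position value = −(long value) = -CHF 1.00

-CHF 1.00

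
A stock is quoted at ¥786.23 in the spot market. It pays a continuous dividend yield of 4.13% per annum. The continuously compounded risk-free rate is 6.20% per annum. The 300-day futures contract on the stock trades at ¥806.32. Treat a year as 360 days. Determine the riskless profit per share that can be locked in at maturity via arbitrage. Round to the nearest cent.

¥6.41 per share

Fair futures: F* = S·e^(carry·T), with carry = (r − q) = 0.0620 − 0.0413 = 0.0207
F* = 786.23 · e^(0.0207 × 300/360) = 786.23 · e^0.017250 = 786.23 × 1.017400 = ¥799.9104
Market ¥806.32 > fair ¥799.9104: forward overpriced → cash-and-carry (buy spot, short the forward).
At maturity, profit = |F_mkt − F*| = |806.32 − 799.9104| = ¥6.41 per share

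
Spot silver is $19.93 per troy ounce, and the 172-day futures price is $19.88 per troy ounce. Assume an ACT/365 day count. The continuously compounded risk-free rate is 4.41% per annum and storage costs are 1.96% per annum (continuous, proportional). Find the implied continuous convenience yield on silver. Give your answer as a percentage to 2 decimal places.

F = S·e^((r+u−y)T) ⇒ (r+u−y) = ln(F/S)/T
ln(19.88/19.93) = -0.002512; /T ⇒ -0.005331
y = r + u − ln(F/S)/T = 0.0441 + 0.0196 + 0.005331 = 0.069031
y = 6.90%

6.90%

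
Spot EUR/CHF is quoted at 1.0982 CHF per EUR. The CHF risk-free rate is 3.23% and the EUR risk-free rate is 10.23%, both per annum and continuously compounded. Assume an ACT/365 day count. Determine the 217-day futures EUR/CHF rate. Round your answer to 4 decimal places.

F = S·e^((r_CHF − r_EUR)T) = 1.0982 · e^((0.0323 − 0.1023) × 217/365)
= 1.0982 · e^-0.041616 = 1.0982 × 0.959238
F = 1.0534 CHF per EUR

1.0534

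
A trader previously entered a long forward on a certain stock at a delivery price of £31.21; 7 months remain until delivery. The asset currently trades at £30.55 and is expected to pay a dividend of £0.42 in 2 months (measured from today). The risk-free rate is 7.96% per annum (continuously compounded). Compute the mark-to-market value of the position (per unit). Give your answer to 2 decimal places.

£0.34

PV(remaining dividends) I = 0.42·e^(−0.0796·2/12) = 0.4145
Current forward F = (S − I)·e^(rT) = (30.55 − 0.4145)·e^(0.0796·7/12) = 30.1355 × 1.047528 = 31.5678
Value (long) = (F − K)·e^(−rT) = (31.5678 − 31.21) × 0.954628 = 0.3416
Value = £0.34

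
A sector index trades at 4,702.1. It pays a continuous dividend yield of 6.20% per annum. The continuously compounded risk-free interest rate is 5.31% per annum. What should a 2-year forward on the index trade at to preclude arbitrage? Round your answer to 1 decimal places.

4,619.1

F = S·e^((r − q)T) = 4702.1 · e^((0.0531 − 0.0620) × 2)
= 4702.1 · e^-0.017800 = 4702.1 × 0.982357
F = 4,619.1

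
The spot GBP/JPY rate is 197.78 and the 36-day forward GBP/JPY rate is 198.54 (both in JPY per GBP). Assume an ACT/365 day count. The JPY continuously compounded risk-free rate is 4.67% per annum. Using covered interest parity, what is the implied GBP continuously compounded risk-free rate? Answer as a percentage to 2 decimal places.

F = S·e^((r_JPY − r_GBP)T) ⇒ r_GBP = r_JPY − ln(F/S)/T
ln(198.54/197.78) = 0.003835; /(36/365) = 0.038883
r_GBP = 0.0467 − 0.038883 = 0.007817
r_GBP = 0.78%

0.78%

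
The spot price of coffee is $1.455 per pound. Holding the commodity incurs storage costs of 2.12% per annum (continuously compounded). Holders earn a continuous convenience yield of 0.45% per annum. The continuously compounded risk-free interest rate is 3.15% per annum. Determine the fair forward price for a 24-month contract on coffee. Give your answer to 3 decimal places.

$1.602 per pound

Net carry = r + u − y = 0.0315 + 0.0212 − 0.0045 = 0.0482
F = S·e^((r+u−y)T) = 1.455 · e^(0.0482 × 24/12) = 1.455 · e^0.096400
= 1.455 × 1.101199 = $1.602 per pound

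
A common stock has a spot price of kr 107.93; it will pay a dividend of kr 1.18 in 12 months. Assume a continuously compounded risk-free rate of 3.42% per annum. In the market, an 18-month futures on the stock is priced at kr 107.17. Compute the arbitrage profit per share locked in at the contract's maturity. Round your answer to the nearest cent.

kr 5.24 per share

PV(dividends) I = 1.18·e^(−0.0342·12/12) = 1.1403
Fair futures F* = (S − I)·e^(rT) = (107.93 − 1.1403)·e^0.051300 = 106.7897 × 1.052639 = 112.4110
Market kr 107.17 < fair 112.4110: forward underpriced → reverse cash-and-carry (short the stock, invest proceeds at r, pay the dividends, go long the forward).
Profit at T = |F_mkt − F*| = |107.17 − 112.4110| = kr 5.24 per share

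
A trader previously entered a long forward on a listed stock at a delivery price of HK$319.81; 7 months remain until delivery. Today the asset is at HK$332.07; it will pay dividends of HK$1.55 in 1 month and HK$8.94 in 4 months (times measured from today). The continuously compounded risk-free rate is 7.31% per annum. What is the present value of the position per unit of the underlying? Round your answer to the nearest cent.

PV(remaining dividends) I = 1.55·e^(−0.0731·1/12) + 8.94·e^(−0.0731·4/12) = 10.2654
Current forward F = (S − I)·e^(rT) = (332.07 − 10.2654)·e^(0.0731·7/12) = 321.8046 × 1.043564 = 335.8237
Value (long) = (F − K)·e^(−rT) = (335.8237 − 319.81) × 0.958255 = 15.3452
Value = HK$15.35

HK$15.35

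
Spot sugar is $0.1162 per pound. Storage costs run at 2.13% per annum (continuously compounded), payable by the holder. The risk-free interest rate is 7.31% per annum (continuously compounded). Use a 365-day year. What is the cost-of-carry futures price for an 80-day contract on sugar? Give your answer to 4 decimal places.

Net carry = r + u − y = 0.0731 + 0.0213 − 0.0000 = 0.0944
F = S·e^((r+u−y)T) = 0.1162 · e^(0.0944 × 80/365) = 0.1162 · e^0.020690
= 0.1162 × 1.020906 = $0.1186 per pound

$0.1186 per pound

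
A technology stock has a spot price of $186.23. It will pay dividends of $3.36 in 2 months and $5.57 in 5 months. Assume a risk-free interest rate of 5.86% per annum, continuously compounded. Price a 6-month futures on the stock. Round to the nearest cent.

PV(dividends) I = 3.36·e^(−0.0586·2/12) + 5.57·e^(−0.0586·5/12)
I = 3.3273 + 5.4356 = 8.7629
F = (S − I)·e^(rT) = (186.23 − 8.7629) · e^(0.0586·6/12)
= 177.4671 · e^0.029300 = 177.4671 × 1.029733 = $182.74

$182.74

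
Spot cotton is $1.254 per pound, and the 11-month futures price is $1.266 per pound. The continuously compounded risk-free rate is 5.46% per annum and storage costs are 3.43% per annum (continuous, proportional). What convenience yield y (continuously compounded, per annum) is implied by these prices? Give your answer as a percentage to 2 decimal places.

F = S·e^((r+u−y)T) ⇒ (r+u−y) = ln(F/S)/T
ln(1.266/1.254) = 0.009524; /T ⇒ 0.010390
y = r + u − ln(F/S)/T = 0.0546 + 0.0343 − 0.010390 = 0.078510
y = 7.85%

7.85%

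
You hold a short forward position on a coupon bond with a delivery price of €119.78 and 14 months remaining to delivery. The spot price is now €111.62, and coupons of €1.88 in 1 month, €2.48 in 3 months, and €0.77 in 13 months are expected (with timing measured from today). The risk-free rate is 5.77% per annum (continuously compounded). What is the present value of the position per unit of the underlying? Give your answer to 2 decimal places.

PV(remaining coupons) I = 1.88·e^(−0.0577·1/12) + 2.48·e^(−0.0577·3/12) + 0.77·e^(−0.0577·13/12) = 5.0388
Current forward F = (S − I)·e^(rT) = (111.62 − 5.0388)·e^(0.0577·14/12) = 106.5812 × 1.069634 = 114.0029
Value (long) = (F − K)·e^(−rT) = (114.0029 − 119.78) × 0.934899 = -5.4010
Short position value = −(long value) = €5.40

€5.40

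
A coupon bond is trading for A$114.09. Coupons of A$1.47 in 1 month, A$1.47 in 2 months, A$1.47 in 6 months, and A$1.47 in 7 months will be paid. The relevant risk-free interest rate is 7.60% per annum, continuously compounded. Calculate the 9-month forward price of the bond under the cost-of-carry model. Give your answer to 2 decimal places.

PV(coupons) I = 1.47·e^(−0.0760·1/12) + 1.47·e^(−0.0760·2/12) + 1.47·e^(−0.0760·6/12) + 1.47·e^(−0.0760·7/12)
I = 1.4607 + 1.4515 + 1.4152 + 1.4063 = 5.7337
F = (S − I)·e^(rT) = (114.09 − 5.7337) · e^(0.0760·9/12)
= 108.3563 · e^0.057000 = 108.3563 × 1.058656 = A$114.71

A$114.71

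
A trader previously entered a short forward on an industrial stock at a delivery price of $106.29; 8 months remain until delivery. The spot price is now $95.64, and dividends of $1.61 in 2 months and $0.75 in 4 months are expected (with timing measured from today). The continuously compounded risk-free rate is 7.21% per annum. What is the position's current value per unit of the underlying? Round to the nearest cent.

$7.98

PV(remaining dividends) I = 1.61·e^(−0.0721·2/12) + 0.75·e^(−0.0721·4/12) = 2.3230
Current forward F = (S − I)·e^(rT) = (95.64 − 2.3230)·e^(0.0721·8/12) = 93.3170 × 1.049241 = 97.9120
Value (long) = (F − K)·e^(−rT) = (97.9120 − 106.29) × 0.953070 = -7.9848
Short position value = −(long value) = $7.98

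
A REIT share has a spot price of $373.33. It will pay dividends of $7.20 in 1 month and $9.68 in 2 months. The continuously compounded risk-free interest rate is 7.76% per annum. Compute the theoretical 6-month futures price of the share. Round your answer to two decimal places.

PV(dividends) I = 7.20·e^(−0.0776·1/12) + 9.68·e^(−0.0776·2/12)
I = 7.1536 + 9.5556 = 16.7092
F = (S − I)·e^(rT) = (373.33 − 16.7092) · e^(0.0776·6/12)
= 356.6208 · e^0.038800 = 356.6208 × 1.039563 = $370.73

$370.73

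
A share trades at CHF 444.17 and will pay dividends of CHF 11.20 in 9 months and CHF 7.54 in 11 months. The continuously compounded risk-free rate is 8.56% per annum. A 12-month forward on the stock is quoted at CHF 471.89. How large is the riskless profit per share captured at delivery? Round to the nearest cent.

PV(dividends) I = 11.20·e^(−0.0856·9/12) + 7.54·e^(−0.0856·11/12) = 17.4745
Fair forward F* = (S − I)·e^(rT) = (444.17 − 17.4745)·e^0.085600 = 426.6955 × 1.089370 = 464.8293
Market CHF 471.89 > fair 464.8293: forward overpriced → cash-and-carry (borrow at r, buy the stock and collect the dividends, short the forward).
Profit at T = |F_mkt − F*| = |471.89 − 464.8293| = CHF 7.06 per share

CHF 7.06 per share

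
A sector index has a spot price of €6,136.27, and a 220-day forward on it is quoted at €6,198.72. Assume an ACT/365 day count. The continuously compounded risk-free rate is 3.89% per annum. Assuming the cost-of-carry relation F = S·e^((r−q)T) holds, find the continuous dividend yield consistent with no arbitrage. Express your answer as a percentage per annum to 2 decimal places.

From F = S·e^((r−q)T): (r − q) = ln(F/S)/T
ln(6198.72/6136.27) = ln(1.010177) = 0.010126
(r − q) = 0.010126 / (220/365) = 0.016800
q = r − ln(F/S)/T = 0.0389 − 0.016800 = 0.022100
q = 2.21%

2.21%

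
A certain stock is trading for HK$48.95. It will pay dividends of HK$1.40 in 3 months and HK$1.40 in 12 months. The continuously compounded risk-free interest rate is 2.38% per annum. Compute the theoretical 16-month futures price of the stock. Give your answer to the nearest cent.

HK$47.68

PV(dividends) I = 1.40·e^(−0.0238·3/12) + 1.40·e^(−0.0238·12/12)
I = 1.3917 + 1.3671 = 2.7588
F = (S − I)·e^(rT) = (48.95 − 2.7588) · e^(0.0238·16/12)
= 46.1912 · e^0.031733 = 46.1912 × 1.032242 = HK$47.68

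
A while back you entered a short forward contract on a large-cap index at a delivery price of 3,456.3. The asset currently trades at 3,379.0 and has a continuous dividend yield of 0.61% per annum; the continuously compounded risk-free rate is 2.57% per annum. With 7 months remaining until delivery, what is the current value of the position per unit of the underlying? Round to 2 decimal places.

Current fair forward for the remaining 7 months: F = S·e^((r − q)·T), (r − q) = 0.0257 − 0.0061 = 0.0196
F = 3379.0 · e^(0.0196 × 7/12) = 3379.0 × 1.01149894 = 3417.8549
Value of long forward = (F − K)·e^(−rT) = (3417.8549 − 3456.3) · e^(−0.0257·7/12)
= -38.4451 × 0.98512015 = -37.87
Short position value = −(long value) = 37.87

37.87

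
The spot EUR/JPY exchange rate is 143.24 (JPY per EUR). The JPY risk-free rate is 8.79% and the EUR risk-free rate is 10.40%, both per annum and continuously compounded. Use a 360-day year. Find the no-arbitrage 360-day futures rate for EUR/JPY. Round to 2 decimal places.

140.95

F = S·e^((r_JPY − r_EUR)T) = 143.24 · e^((0.0879 − 0.1040) × 360/360)
= 143.24 · e^-0.016100 = 143.24 × 0.984029
F = 140.95 JPY per EUR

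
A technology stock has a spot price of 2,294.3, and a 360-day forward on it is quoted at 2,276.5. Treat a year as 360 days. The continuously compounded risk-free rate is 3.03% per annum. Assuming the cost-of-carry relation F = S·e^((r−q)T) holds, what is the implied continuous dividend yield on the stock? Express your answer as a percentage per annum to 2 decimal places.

From F = S·e^((r−q)T): (r − q) = ln(F/S)/T
ln(2276.5/2294.3) = ln(0.992242) = -0.007788
(r − q) = -0.007788 / (360/360) = -0.007788
q = r − ln(F/S)/T = 0.0303 + 0.007788 = 0.038088
q = 3.81%

3.81%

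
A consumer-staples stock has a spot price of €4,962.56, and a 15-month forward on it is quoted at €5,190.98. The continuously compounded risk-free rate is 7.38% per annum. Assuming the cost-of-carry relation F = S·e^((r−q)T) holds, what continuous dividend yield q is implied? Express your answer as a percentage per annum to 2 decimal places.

From F = S·e^((r−q)T): (r − q) = ln(F/S)/T
ln(5190.98/4962.56) = ln(1.046029) = 0.045001
(r − q) = 0.045001 / (15/12) = 0.036001
q = r − ln(F/S)/T = 0.0738 − 0.036001 = 0.037799
q = 3.78%

3.78%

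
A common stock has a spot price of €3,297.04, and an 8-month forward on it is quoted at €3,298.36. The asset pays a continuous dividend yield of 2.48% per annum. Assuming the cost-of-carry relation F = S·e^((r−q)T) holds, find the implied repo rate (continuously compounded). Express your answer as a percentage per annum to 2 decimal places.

2.54%

From F = S·e^((r−q)T): (r − q) = ln(F/S)/T
ln(3298.36/3297.04) = ln(1.000400) = 0.000400
(r − q) = 0.000400 / (8/12) = 0.000600
r = ln(F/S)/T + q = 0.000600 + 0.0248 = 0.025400
r = 2.54%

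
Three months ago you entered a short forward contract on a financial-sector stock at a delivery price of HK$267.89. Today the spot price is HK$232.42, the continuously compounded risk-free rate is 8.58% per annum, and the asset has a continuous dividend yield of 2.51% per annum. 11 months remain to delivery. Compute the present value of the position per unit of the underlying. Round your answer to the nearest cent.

Current fair forward for the remaining 11 months: F = S·e^((r − q)·T), (r − q) = 0.0858 − 0.0251 = 0.0607
F = 232.42 · e^(0.0607 × 11/12) = 232.42 × 1.057219 = 245.7188
Value of long forward = (F − K)·e^(−rT) = (245.7188 − 267.89) · e^(−0.0858·11/12)
= -22.1712 × 0.924363 = -20.49
Short position value = −(long value) = HK$20.49

HK$20.49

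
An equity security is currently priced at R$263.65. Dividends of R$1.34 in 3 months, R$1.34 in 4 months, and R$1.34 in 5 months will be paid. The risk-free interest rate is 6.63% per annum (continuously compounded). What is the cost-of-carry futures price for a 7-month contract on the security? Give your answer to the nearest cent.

PV(dividends) I = 1.34·e^(−0.0663·3/12) + 1.34·e^(−0.0663·4/12) + 1.34·e^(−0.0663·5/12)
I = 1.3180 + 1.3107 + 1.3035 = 3.9322
F = (S − I)·e^(rT) = (263.65 − 3.9322) · e^(0.0663·7/12)
= 259.7178 · e^0.038675 = 259.7178 × 1.039433 = R$269.96

R$269.96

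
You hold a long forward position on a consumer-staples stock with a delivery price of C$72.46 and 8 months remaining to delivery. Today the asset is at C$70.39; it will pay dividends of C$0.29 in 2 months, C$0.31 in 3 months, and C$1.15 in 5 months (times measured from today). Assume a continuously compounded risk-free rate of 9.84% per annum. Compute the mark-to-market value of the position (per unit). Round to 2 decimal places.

PV(remaining dividends) I = 0.29·e^(−0.0984·2/12) + 0.31·e^(−0.0984·3/12) + 1.15·e^(−0.0984·5/12) = 1.6916
Current forward F = (S − I)·e^(rT) = (70.39 − 1.6916)·e^(0.0984·8/12) = 68.6984 × 1.067800 = 73.3562
Value (long) = (F − K)·e^(−rT) = (73.3562 − 72.46) × 0.936505 = 0.8393
Value = C$0.84

C$0.84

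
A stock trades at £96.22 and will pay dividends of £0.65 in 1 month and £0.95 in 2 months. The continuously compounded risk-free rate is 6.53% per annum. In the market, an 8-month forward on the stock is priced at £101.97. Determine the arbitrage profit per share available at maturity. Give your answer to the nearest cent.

£3.13 per share

PV(dividends) I = 0.65·e^(−0.0653·1/12) + 0.95·e^(−0.0653·2/12) = 1.5862
Fair forward F* = (S − I)·e^(rT) = (96.22 − 1.5862)·e^0.043533 = 94.6338 × 1.044494 = 98.8444
Market £101.97 > fair 98.8444: forward overpriced → cash-and-carry (borrow at r, buy the stock and collect the dividends, short the forward).
Profit at T = |F_mkt − F*| = |101.97 − 98.8444| = £3.13 per share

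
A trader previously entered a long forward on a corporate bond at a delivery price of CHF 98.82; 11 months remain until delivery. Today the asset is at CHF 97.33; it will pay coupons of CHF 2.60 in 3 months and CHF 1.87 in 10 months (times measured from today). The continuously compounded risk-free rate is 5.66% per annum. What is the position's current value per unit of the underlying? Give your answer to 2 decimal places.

PV(remaining coupons) I = 2.60·e^(−0.0566·3/12) + 1.87·e^(−0.0566·10/12) = 4.3473
Current forward F = (S − I)·e^(rT) = (97.33 − 4.3473)·e^(0.0566·11/12) = 92.9827 × 1.053253 = 97.9343
Value (long) = (F − K)·e^(−rT) = (97.9343 − 98.82) × 0.949440 = -0.8409
Value = -CHF 0.84

-CHF 0.84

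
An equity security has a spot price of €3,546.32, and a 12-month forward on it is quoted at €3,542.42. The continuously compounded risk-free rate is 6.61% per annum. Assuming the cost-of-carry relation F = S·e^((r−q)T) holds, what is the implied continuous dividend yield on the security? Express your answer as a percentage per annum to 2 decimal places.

6.72%

From F = S·e^((r−q)T): (r − q) = ln(F/S)/T
ln(3542.42/3546.32) = ln(0.998900) = -0.001101
(r − q) = -0.001101 / (12/12) = -0.001101
q = r − ln(F/S)/T = 0.0661 + 0.001101 = 0.067201
q = 6.72%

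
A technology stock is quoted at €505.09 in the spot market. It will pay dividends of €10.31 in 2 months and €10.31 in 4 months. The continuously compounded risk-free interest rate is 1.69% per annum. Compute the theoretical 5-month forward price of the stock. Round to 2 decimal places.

PV(dividends) I = 10.31·e^(−0.0169·2/12) + 10.31·e^(−0.0169·4/12)
I = 10.2810 + 10.2521 = 20.5331
F = (S − I)·e^(rT) = (505.09 − 20.5331) · e^(0.0169·5/12)
= 484.5569 · e^0.007042 = 484.5569 × 1.007067 = €487.98

€487.98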